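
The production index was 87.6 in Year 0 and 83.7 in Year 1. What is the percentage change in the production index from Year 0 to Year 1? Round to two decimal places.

Change = (83.7 − 87.6) / 87.6 × 100
       = -3.9 / 87.6 × 100 = -4.4521%

-4.45%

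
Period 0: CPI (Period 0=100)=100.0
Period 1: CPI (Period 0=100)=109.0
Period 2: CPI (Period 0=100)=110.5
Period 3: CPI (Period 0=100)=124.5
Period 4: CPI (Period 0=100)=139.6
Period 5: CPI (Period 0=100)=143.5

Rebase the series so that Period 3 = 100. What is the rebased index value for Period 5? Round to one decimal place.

115.3

Rebased(Period 5) = 143.5 / 124.5 × 100 = 115.2610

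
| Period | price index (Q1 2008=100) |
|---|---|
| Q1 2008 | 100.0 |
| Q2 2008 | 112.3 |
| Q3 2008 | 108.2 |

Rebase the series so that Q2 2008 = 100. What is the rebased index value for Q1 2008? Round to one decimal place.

89.0

Rebased(Q1 2008) = 100.0 / 112.3 × 100 = 89.0472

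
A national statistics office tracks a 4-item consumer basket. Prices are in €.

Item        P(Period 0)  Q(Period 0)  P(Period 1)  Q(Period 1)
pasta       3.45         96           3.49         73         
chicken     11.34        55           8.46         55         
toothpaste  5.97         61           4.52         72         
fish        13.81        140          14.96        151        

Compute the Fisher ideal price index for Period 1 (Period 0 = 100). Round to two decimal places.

Laspeyres component (base-period weights):
ΣP(Period 1)Q(Period 0) = 3.49×96 + 8.46×55 + 4.52×61 + 14.96×140 = 335.04 + 465.3 + 275.72 + 2094.4 = 3170.46
ΣP(Period 0)Q(Period 0) = 3.45×96 + 11.34×55 + 5.97×61 + 13.81×140 = 331.2 + 623.7 + 364.17 + 1933.4 = 3252.47
L = 3170.46 / 3252.47 × 100 = 97.4785
Paasche component (current-period weights):
ΣP(Period 1)Q(Period 1) = 3.49×73 + 8.46×55 + 4.52×72 + 14.96×151 = 254.77 + 465.3 + 325.44 + 2258.96 = 3304.47
ΣP(Period 0)Q(Period 1) = 3.45×73 + 11.34×55 + 5.97×72 + 13.81×151 = 251.85 + 623.7 + 429.84 + 2085.31 = 3390.7
P = 3304.47 / 3390.7 × 100 = 97.4569
Fisher = √(L × P) = √(97.4785 × 97.4569) = 97.4677

97.47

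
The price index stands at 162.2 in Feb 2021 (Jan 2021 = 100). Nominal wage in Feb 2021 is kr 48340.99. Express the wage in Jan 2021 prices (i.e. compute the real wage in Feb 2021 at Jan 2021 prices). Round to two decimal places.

29803.32

Real = Nominal ÷ (Index/100) = 48340.99 ÷ (162.2/100)
     = 48340.99 ÷ 1.622 = 29803.3231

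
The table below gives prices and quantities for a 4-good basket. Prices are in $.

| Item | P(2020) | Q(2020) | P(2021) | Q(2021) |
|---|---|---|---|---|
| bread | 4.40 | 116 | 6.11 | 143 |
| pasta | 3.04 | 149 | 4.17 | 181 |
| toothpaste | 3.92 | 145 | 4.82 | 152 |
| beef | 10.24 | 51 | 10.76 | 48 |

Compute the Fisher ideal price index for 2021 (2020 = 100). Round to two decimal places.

Laspeyres component (base-period weights):
ΣP(2021)Q(2020) = 6.11×116 + 4.17×149 + 4.82×145 + 10.76×51 = 708.76 + 621.33 + 698.9 + 548.76 = 2577.75
ΣP(2020)Q(2020) = 4.40×116 + 3.04×149 + 3.92×145 + 10.24×51 = 510.4 + 452.96 + 568.4 + 522.24 = 2054
L = 2577.75 / 2054 × 100 = 125.4990
Paasche component (current-period weights):
ΣP(2021)Q(2021) = 6.11×143 + 4.17×181 + 4.82×152 + 10.76×48 = 873.73 + 754.77 + 732.64 + 516.48 = 2877.62
ΣP(2020)Q(2021) = 4.40×143 + 3.04×181 + 3.92×152 + 10.24×48 = 629.2 + 550.24 + 595.84 + 491.52 = 2266.8
P = 2877.62 / 2266.8 × 100 = 126.9464
Fisher = √(L × P) = √(125.4990 × 126.9464) = 126.2206

126.22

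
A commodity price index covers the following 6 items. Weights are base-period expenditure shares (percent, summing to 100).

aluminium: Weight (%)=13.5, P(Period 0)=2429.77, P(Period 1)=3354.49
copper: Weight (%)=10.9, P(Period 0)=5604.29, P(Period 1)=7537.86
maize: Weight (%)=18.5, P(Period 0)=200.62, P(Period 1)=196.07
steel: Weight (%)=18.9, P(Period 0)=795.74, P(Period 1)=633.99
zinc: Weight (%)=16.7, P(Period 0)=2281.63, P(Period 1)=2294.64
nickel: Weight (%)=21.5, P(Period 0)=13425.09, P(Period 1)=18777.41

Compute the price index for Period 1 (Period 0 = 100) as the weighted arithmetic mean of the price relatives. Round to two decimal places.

113.30

aluminium: 13.5 × (3354.49/2429.77) = 13.5 × 1.380579 = 18.6378
copper: 10.9 × (7537.86/5604.29) = 10.9 × 1.345016 = 14.6607
maize: 18.5 × (196.07/200.62) = 18.5 × 0.977320 = 18.0804
steel: 18.9 × (633.99/795.74) = 18.9 × 0.796730 = 15.0582
zinc: 16.7 × (2294.64/2281.63) = 16.7 × 1.005702 = 16.7952
nickel: 21.5 × (18777.41/13425.09) = 21.5 × 1.398680 = 30.0716
Index = Σ wᵢ·(p₁ᵢ/p₀ᵢ) = 18.6378 + 14.6607 + 18.0804 + 15.0582 + 16.7952 + 30.0716 = 113.3040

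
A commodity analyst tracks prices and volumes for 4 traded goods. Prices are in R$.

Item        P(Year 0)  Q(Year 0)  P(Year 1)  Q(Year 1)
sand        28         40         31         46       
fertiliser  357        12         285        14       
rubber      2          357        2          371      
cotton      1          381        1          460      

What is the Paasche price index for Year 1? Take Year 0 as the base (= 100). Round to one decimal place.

88.4

Paasche price index uses current-period quantities as weights.
ΣP(Year 1)·Q(Year 1) = 31×46 + 285×14 + 2×371 + 1×460 = 1426 + 3990 + 742 + 460 = 6618
ΣP(Year 0)·Q(Year 1) = 28×46 + 357×14 + 2×371 + 1×460 = 1288 + 4998 + 742 + 460 = 7488
Index = 6618 / 7488 × 100 = 88.3814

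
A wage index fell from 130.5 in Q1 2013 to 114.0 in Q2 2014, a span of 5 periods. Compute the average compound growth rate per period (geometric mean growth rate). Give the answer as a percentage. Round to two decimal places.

Growth factor = (114.0/130.5)^(1/5) = (0.873563)^(1/5) = 0.973327
Growth rate = 0.973327 − 1 = -0.026673 = -2.6673%

-2.67%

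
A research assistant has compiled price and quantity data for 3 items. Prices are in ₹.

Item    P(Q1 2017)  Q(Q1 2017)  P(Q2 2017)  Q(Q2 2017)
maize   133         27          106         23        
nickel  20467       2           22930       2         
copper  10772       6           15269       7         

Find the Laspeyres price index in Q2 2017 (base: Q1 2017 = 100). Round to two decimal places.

128.56

Laspeyres price index uses base-period quantities as weights.
ΣP(Q2 2017)·Q(Q1 2017) = 106×27 + 22930×2 + 15269×6 = 2862 + 45860 + 91614 = 140336
ΣP(Q1 2017)·Q(Q1 2017) = 133×27 + 20467×2 + 10772×6 = 3591 + 40934 + 64632 = 109157
Index = 140336 / 109157 × 100 = 128.5634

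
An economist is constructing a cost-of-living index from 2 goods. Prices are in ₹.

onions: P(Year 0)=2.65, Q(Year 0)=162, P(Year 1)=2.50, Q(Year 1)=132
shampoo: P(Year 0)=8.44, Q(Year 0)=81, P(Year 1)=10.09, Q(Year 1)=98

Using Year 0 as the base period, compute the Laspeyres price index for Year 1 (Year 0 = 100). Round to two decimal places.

Laspeyres price index uses base-period quantities as weights.
ΣP(Year 1)·Q(Year 0) = 2.50×162 + 10.09×81 = 405 + 817.29 = 1222.29
ΣP(Year 0)·Q(Year 0) = 2.65×162 + 8.44×81 = 429.3 + 683.64 = 1112.94
Index = 1222.29 / 1112.94 × 100 = 109.8253

109.83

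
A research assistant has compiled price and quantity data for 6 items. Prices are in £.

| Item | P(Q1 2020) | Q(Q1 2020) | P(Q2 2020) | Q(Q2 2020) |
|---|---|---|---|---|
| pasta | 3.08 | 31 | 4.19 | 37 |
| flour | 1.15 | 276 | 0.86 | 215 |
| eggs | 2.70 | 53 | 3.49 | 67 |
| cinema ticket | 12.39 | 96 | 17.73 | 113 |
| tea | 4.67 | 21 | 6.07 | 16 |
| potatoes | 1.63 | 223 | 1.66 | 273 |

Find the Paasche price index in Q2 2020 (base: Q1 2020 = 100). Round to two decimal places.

Paasche price index uses current-period quantities as weights.
ΣP(Q2 2020)·Q(Q2 2020) = 4.19×37 + 0.86×215 + 3.49×67 + 17.73×113 + 6.07×16 + 1.66×273 = 155.03 + 184.9 + 233.83 + 2003.49 + 97.12 + 453.18 = 3127.55
ΣP(Q1 2020)·Q(Q2 2020) = 3.08×37 + 1.15×215 + 2.70×67 + 12.39×113 + 4.67×16 + 1.63×273 = 113.96 + 247.25 + 180.9 + 1400.07 + 74.72 + 444.99 = 2461.89
Index = 3127.55 / 2461.89 × 100 = 127.0386

127.04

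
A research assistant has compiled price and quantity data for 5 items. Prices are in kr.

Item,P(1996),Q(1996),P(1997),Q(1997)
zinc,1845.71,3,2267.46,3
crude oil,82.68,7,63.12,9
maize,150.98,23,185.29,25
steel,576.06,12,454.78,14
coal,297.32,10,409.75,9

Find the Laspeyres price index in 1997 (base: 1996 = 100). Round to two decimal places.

Laspeyres price index uses base-period quantities as weights.
ΣP(1997)·Q(1996) = 2267.46×3 + 63.12×7 + 185.29×23 + 454.78×12 + 409.75×10 = 6802.38 + 441.84 + 4261.67 + 5457.36 + 4097.5 = 21060.75
ΣP(1996)·Q(1996) = 1845.71×3 + 82.68×7 + 150.98×23 + 576.06×12 + 297.32×10 = 5537.13 + 578.76 + 3472.54 + 6912.72 + 2973.2 = 19474.35
Index = 21060.75 / 19474.35 × 100 = 108.1461

108.15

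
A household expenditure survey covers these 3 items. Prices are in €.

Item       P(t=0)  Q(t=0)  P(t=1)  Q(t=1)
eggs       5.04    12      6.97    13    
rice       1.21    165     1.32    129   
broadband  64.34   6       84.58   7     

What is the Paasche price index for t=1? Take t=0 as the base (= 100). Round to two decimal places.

Paasche price index uses current-period quantities as weights.
ΣP(t=1)·Q(t=1) = 6.97×13 + 1.32×129 + 84.58×7 = 90.61 + 170.28 + 592.06 = 852.95
ΣP(t=0)·Q(t=1) = 5.04×13 + 1.21×129 + 64.34×7 = 65.52 + 156.09 + 450.38 = 671.99
Index = 852.95 / 671.99 × 100 = 126.9290

126.93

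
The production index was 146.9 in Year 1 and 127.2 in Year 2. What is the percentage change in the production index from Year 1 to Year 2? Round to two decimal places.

-13.41%

Change = (127.2 − 146.9) / 146.9 × 100
       = -19.7 / 146.9 × 100 = -13.4105%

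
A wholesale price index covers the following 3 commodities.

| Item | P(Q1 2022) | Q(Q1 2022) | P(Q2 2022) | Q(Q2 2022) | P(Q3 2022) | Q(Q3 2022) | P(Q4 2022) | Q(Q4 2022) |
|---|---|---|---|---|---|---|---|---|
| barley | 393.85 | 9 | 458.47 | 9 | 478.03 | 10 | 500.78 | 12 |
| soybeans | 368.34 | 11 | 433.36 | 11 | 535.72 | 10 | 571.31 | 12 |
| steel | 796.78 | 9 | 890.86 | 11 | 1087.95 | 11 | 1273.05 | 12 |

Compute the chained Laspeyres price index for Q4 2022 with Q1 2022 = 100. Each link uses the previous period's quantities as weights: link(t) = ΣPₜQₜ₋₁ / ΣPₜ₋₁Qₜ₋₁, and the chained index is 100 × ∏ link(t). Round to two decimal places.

151.86

Link Q1 2022→Q2 2022:
ΣP(Q2 2022)Q(Q1 2022) = 458.47×9 + 433.36×11 + 890.86×9 = 4126.23 + 4766.96 + 8017.74 = 16910.93
ΣP(Q1 2022)Q(Q1 2022) = 393.85×9 + 368.34×11 + 796.78×9 = 3544.65 + 4051.74 + 7171.02 = 14767.41
link = 16910.93/14767.41 = 1.145152
Link Q2 2022→Q3 2022:
ΣP(Q3 2022)Q(Q2 2022) = 478.03×9 + 535.72×11 + 1087.95×11 = 4302.27 + 5892.92 + 11967.45 = 22162.64
ΣP(Q2 2022)Q(Q2 2022) = 458.47×9 + 433.36×11 + 890.86×11 = 4126.23 + 4766.96 + 9799.46 = 18692.65
link = 22162.64/18692.65 = 1.185634
Link Q3 2022→Q4 2022:
ΣP(Q4 2022)Q(Q3 2022) = 500.78×10 + 571.31×10 + 1273.05×11 = 5007.8 + 5713.1 + 14003.55 = 24724.45
ΣP(Q3 2022)Q(Q3 2022) = 478.03×10 + 535.72×10 + 1087.95×11 = 4780.3 + 5357.2 + 11967.45 = 22104.95
link = 24724.45/22104.95 = 1.118503
Chained index = 100 × 1.145152 × 1.185634 × 1.118503 = 151.8626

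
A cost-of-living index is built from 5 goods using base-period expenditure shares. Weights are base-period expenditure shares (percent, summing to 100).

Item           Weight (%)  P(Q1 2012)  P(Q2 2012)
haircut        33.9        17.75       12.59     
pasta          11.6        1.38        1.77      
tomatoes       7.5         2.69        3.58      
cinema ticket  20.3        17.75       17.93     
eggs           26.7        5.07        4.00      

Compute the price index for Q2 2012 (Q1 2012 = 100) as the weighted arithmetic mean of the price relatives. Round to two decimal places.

haircut: 33.9 × (12.59/17.75) = 33.9 × 0.709296 = 24.0451
pasta: 11.6 × (1.77/1.38) = 11.6 × 1.282609 = 14.8783
tomatoes: 7.5 × (3.58/2.69) = 7.5 × 1.330855 = 9.9814
cinema ticket: 20.3 × (17.93/17.75) = 20.3 × 1.010141 = 20.5059
eggs: 26.7 × (4.00/5.07) = 26.7 × 0.788955 = 21.0651
Index = Σ wᵢ·(p₁ᵢ/p₀ᵢ) = 24.0451 + 14.8783 + 9.9814 + 20.5059 + 21.0651 = 90.4757

90.48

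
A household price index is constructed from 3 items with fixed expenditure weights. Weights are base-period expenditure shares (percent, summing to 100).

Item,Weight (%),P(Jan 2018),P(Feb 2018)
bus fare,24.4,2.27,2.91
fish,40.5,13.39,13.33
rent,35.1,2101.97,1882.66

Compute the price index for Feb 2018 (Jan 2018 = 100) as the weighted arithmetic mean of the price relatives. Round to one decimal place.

bus fare: 24.4 × (2.91/2.27) = 24.4 × 1.281938 = 31.2793
fish: 40.5 × (13.33/13.39) = 40.5 × 0.995519 = 40.3185
rent: 35.1 × (1882.66/2101.97) = 35.1 × 0.895665 = 31.4378
Index = Σ wᵢ·(p₁ᵢ/p₀ᵢ) = 31.2793 + 40.3185 + 31.4378 = 103.0356

103.0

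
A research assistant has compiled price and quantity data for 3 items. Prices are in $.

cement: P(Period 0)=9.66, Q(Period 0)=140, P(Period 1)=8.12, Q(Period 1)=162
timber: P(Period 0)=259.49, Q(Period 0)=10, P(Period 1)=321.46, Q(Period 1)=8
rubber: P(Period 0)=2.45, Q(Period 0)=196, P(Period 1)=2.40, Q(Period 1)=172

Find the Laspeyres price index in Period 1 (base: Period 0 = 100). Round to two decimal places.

Laspeyres price index uses base-period quantities as weights.
ΣP(Period 1)·Q(Period 0) = 8.12×140 + 321.46×10 + 2.40×196 = 1136.8 + 3214.6 + 470.4 = 4821.8
ΣP(Period 0)·Q(Period 0) = 9.66×140 + 259.49×10 + 2.45×196 = 1352.4 + 2594.9 + 480.2 = 4427.5
Index = 4821.8 / 4427.5 × 100 = 108.9057

108.91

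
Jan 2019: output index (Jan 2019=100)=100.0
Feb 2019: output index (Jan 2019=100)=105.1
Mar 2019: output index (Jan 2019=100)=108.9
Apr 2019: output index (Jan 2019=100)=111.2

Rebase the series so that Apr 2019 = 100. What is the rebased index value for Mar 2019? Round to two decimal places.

Rebased(Mar 2019) = 108.9 / 111.2 × 100 = 97.9317

97.93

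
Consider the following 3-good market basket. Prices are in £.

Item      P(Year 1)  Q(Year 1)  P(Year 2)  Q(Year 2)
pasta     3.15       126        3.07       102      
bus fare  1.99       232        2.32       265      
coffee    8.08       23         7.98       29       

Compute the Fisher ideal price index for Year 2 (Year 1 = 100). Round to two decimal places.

106.60

Laspeyres component (base-period weights):
ΣP(Year 2)Q(Year 1) = 3.07×126 + 2.32×232 + 7.98×23 = 386.82 + 538.24 + 183.54 = 1108.6
ΣP(Year 1)Q(Year 1) = 3.15×126 + 1.99×232 + 8.08×23 = 396.9 + 461.68 + 185.84 = 1044.42
L = 1108.6 / 1044.42 × 100 = 106.1450
Paasche component (current-period weights):
ΣP(Year 2)Q(Year 2) = 3.07×102 + 2.32×265 + 7.98×29 = 313.14 + 614.8 + 231.42 = 1159.36
ΣP(Year 1)Q(Year 2) = 3.15×102 + 1.99×265 + 8.08×29 = 321.3 + 527.35 + 234.32 = 1082.97
P = 1159.36 / 1082.97 × 100 = 107.0538
Fisher = √(L × P) = √(106.1450 × 107.0538) = 106.5984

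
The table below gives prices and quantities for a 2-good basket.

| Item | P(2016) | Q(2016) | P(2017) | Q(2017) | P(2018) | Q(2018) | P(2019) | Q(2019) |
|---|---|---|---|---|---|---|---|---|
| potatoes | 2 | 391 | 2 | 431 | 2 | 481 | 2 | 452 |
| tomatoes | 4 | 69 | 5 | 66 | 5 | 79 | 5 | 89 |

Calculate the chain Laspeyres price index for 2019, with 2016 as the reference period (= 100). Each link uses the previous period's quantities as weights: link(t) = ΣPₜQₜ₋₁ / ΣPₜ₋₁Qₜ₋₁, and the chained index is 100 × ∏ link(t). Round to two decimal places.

106.52

Link 2016→2017:
ΣP(2017)Q(2016) = 2×391 + 5×69 = 782 + 345 = 1127
ΣP(2016)Q(2016) = 2×391 + 4×69 = 782 + 276 = 1058
link = 1127/1058 = 1.065217
Link 2017→2018:
ΣP(2018)Q(2017) = 2×431 + 5×66 = 862 + 330 = 1192
ΣP(2017)Q(2017) = 2×431 + 5×66 = 862 + 330 = 1192
link = 1192/1192 = 1.000000
Link 2018→2019:
ΣP(2019)Q(2018) = 2×481 + 5×79 = 962 + 395 = 1357
ΣP(2018)Q(2018) = 2×481 + 5×79 = 962 + 395 = 1357
link = 1357/1357 = 1.000000
Chained index = 100 × 1.065217 × 1.000000 × 1.000000 = 106.5217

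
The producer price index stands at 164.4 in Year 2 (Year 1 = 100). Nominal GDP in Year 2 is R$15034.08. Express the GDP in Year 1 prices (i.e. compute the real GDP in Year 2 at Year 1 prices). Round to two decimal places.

9144.82

Real = Nominal ÷ (Index/100) = 15034.08 ÷ (164.4/100)
     = 15034.08 ÷ 1.644 = 9144.8175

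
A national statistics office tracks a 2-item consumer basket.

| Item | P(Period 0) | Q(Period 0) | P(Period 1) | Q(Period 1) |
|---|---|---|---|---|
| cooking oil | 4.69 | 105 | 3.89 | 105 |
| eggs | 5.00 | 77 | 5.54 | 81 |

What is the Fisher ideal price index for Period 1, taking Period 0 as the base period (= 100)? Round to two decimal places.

Laspeyres component (base-period weights):
ΣP(Period 1)Q(Period 0) = 3.89×105 + 5.54×77 = 408.45 + 426.58 = 835.03
ΣP(Period 0)Q(Period 0) = 4.69×105 + 5.00×77 = 492.45 + 385 = 877.45
L = 835.03 / 877.45 × 100 = 95.1655
Paasche component (current-period weights):
ΣP(Period 1)Q(Period 1) = 3.89×105 + 5.54×81 = 408.45 + 448.74 = 857.19
ΣP(Period 0)Q(Period 1) = 4.69×105 + 5.00×81 = 492.45 + 405 = 897.45
P = 857.19 / 897.45 × 100 = 95.5140
Fisher = √(L × P) = √(95.1655 × 95.5140) = 95.3396

95.34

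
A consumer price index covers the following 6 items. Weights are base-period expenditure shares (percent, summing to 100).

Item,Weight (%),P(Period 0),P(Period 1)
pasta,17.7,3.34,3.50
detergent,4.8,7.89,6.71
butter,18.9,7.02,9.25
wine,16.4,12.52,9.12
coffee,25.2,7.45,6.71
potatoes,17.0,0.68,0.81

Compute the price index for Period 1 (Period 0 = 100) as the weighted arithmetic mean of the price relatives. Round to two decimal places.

pasta: 17.7 × (3.50/3.34) = 17.7 × 1.047904 = 18.5479
detergent: 4.8 × (6.71/7.89) = 4.8 × 0.850444 = 4.0821
butter: 18.9 × (9.25/7.02) = 18.9 × 1.317664 = 24.9038
wine: 16.4 × (9.12/12.52) = 16.4 × 0.728435 = 11.9463
coffee: 25.2 × (6.71/7.45) = 25.2 × 0.900671 = 22.6969
potatoes: 17.0 × (0.81/0.68) = 17.0 × 1.191176 = 20.2500
Index = Σ wᵢ·(p₁ᵢ/p₀ᵢ) = 18.5479 + 4.0821 + 24.9038 + 11.9463 + 22.6969 + 20.2500 = 102.4271

102.43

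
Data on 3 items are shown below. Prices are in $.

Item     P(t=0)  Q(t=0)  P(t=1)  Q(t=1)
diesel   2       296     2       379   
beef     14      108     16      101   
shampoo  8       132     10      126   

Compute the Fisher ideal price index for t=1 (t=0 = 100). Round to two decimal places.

114.73

Laspeyres component (base-period weights):
ΣP(t=1)Q(t=0) = 2×296 + 16×108 + 10×132 = 592 + 1728 + 1320 = 3640
ΣP(t=0)Q(t=0) = 2×296 + 14×108 + 8×132 = 592 + 1512 + 1056 = 3160
L = 3640 / 3160 × 100 = 115.1899
Paasche component (current-period weights):
ΣP(t=1)Q(t=1) = 2×379 + 16×101 + 10×126 = 758 + 1616 + 1260 = 3634
ΣP(t=0)Q(t=1) = 2×379 + 14×101 + 8×126 = 758 + 1414 + 1008 = 3180
P = 3634 / 3180 × 100 = 114.2767
Fisher = √(L × P) = √(115.1899 × 114.2767) = 114.7324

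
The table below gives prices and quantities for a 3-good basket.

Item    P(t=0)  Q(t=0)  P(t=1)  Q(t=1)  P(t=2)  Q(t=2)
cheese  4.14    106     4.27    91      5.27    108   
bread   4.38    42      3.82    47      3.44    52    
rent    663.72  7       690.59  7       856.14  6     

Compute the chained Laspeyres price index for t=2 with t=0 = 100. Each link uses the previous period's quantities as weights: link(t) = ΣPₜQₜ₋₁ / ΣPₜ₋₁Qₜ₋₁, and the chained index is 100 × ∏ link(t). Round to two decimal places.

126.96

Link t=0→t=1:
ΣP(t=1)Q(t=0) = 4.27×106 + 3.82×42 + 690.59×7 = 452.62 + 160.44 + 4834.13 = 5447.19
ΣP(t=0)Q(t=0) = 4.14×106 + 4.38×42 + 663.72×7 = 438.84 + 183.96 + 4646.04 = 5268.84
link = 5447.19/5268.84 = 1.033850
Link t=1→t=2:
ΣP(t=2)Q(t=1) = 5.27×91 + 3.44×47 + 856.14×7 = 479.57 + 161.68 + 5992.98 = 6634.23
ΣP(t=1)Q(t=1) = 4.27×91 + 3.82×47 + 690.59×7 = 388.57 + 179.54 + 4834.13 = 5402.24
link = 6634.23/5402.24 = 1.228052
Chained index = 100 × 1.033850 × 1.228052 = 126.9621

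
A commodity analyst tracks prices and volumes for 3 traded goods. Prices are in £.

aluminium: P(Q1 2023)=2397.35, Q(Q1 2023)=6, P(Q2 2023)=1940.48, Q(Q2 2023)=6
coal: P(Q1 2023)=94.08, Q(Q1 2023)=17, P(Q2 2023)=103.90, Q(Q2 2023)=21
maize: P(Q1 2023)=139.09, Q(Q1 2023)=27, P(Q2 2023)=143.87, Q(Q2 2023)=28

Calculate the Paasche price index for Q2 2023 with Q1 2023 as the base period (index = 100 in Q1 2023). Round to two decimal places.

88.14

Paasche price index uses current-period quantities as weights.
ΣP(Q2 2023)·Q(Q2 2023) = 1940.48×6 + 103.90×21 + 143.87×28 = 11642.88 + 2181.9 + 4028.36 = 17853.14
ΣP(Q1 2023)·Q(Q2 2023) = 2397.35×6 + 94.08×21 + 139.09×28 = 14384.1 + 1975.68 + 3894.52 = 20254.3
Index = 17853.14 / 20254.3 × 100 = 88.1449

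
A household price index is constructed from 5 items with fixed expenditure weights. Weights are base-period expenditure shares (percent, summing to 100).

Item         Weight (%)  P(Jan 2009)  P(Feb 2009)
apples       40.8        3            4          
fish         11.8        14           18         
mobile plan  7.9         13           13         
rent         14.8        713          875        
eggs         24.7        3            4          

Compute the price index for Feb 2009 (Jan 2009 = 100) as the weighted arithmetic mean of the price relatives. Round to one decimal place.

apples: 40.8 × (4/3) = 40.8 × 1.333333 = 54.4000
fish: 11.8 × (18/14) = 11.8 × 1.285714 = 15.1714
mobile plan: 7.9 × (13/13) = 7.9 × 1.000000 = 7.9000
rent: 14.8 × (875/713) = 14.8 × 1.227209 = 18.1627
eggs: 24.7 × (4/3) = 24.7 × 1.333333 = 32.9333
Index = Σ wᵢ·(p₁ᵢ/p₀ᵢ) = 54.4000 + 15.1714 + 7.9000 + 18.1627 + 32.9333 = 128.5675

128.6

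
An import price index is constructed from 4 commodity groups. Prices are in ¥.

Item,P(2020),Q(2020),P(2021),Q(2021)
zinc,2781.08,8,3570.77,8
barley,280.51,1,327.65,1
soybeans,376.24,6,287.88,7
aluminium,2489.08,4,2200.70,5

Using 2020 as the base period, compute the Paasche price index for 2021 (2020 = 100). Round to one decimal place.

Paasche price index uses current-period quantities as weights.
ΣP(2021)·Q(2021) = 3570.77×8 + 327.65×1 + 287.88×7 + 2200.70×5 = 28566.16 + 327.65 + 2015.16 + 11003.5 = 41912.47
ΣP(2020)·Q(2021) = 2781.08×8 + 280.51×1 + 376.24×7 + 2489.08×5 = 22248.64 + 280.51 + 2633.68 + 12445.4 = 37608.23
Index = 41912.47 / 37608.23 × 100 = 111.4449

111.4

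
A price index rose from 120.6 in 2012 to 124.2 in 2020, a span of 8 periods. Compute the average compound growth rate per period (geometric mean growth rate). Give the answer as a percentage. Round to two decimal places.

Growth factor = (124.2/120.6)^(1/8) = (1.029851)^(1/8) = 1.003684
Growth rate = 1.003684 − 1 = 0.003684 = 0.3684%

0.37%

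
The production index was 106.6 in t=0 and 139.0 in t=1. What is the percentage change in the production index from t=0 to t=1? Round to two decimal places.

30.39%

Change = (139.0 − 106.6) / 106.6 × 100
       = 32.4 / 106.6 × 100 = 30.3940%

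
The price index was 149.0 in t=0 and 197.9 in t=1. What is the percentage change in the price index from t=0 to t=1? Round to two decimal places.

Change = (197.9 − 149.0) / 149.0 × 100
       = 48.9 / 149.0 × 100 = 32.8188%

32.82%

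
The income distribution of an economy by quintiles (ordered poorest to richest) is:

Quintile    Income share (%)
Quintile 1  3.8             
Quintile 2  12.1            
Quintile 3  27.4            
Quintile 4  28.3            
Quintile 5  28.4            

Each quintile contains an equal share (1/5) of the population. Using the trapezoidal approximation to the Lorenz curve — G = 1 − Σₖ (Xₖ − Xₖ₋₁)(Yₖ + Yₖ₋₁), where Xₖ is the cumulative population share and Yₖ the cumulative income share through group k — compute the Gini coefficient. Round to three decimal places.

0.262

Cumulative income shares Yₖ: 0.0380, 0.1590, 0.4330, 0.7160, 1.0000
Σ (Xₖ−Xₖ₋₁)(Yₖ+Yₖ₋₁) = (1/5)(0.0380+0.0000) + (1/5)(0.1590+0.0380) + (1/5)(0.4330+0.1590) + (1/5)(0.7160+0.4330) + (1/5)(1.0000+0.7160)
  = 0.0076 + 0.0394 + 0.1184 + 0.2298 + 0.3432 = 0.7384
G = 1 − 0.7384 = 0.2616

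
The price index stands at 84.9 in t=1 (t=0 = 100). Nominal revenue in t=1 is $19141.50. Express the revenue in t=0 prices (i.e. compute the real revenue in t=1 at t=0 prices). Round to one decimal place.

Real = Nominal ÷ (Index/100) = 19141.50 ÷ (84.9/100)
     = 19141.50 ÷ 0.849 = 22545.9364

22545.9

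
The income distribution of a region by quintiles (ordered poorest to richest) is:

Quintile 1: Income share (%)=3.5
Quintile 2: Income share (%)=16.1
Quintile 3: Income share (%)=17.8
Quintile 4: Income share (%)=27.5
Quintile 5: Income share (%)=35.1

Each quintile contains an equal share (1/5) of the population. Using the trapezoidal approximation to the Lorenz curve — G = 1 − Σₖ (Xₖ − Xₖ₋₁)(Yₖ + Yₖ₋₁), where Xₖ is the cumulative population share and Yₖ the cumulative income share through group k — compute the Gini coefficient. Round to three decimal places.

0.298

Cumulative income shares Yₖ: 0.0350, 0.1960, 0.3740, 0.6490, 1.0000
Σ (Xₖ−Xₖ₋₁)(Yₖ+Yₖ₋₁) = (1/5)(0.0350+0.0000) + (1/5)(0.1960+0.0350) + (1/5)(0.3740+0.1960) + (1/5)(0.6490+0.3740) + (1/5)(1.0000+0.6490)
  = 0.0070 + 0.0462 + 0.1140 + 0.2046 + 0.3298 = 0.7016
G = 1 − 0.7016 = 0.2984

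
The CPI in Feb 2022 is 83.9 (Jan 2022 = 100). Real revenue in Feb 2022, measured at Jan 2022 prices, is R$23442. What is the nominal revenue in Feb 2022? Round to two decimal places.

19667.84

Nominal = Real × (Index/100) = 23442 × (83.9/100)
        = 23442 × 0.839 = 19667.8380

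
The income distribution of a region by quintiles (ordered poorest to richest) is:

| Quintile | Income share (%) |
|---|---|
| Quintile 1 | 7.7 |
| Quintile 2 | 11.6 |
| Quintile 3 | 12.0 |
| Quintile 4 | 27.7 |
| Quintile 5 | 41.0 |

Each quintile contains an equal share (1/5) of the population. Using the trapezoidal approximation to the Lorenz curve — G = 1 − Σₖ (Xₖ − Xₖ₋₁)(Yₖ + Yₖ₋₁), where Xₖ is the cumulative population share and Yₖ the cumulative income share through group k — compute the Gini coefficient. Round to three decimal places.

0.331

Cumulative income shares Yₖ: 0.0770, 0.1930, 0.3130, 0.5900, 1.0000
Σ (Xₖ−Xₖ₋₁)(Yₖ+Yₖ₋₁) = (1/5)(0.0770+0.0000) + (1/5)(0.1930+0.0770) + (1/5)(0.3130+0.1930) + (1/5)(0.5900+0.3130) + (1/5)(1.0000+0.5900)
  = 0.0154 + 0.0540 + 0.1012 + 0.1806 + 0.3180 = 0.6692
G = 1 − 0.6692 = 0.3308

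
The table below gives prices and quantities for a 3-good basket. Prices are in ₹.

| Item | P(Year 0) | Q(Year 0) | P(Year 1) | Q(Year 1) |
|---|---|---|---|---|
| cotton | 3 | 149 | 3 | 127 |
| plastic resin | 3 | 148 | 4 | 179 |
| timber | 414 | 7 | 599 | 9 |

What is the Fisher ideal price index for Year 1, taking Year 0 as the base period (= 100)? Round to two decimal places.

Laspeyres component (base-period weights):
ΣP(Year 1)Q(Year 0) = 3×149 + 4×148 + 599×7 = 447 + 592 + 4193 = 5232
ΣP(Year 0)Q(Year 0) = 3×149 + 3×148 + 414×7 = 447 + 444 + 2898 = 3789
L = 5232 / 3789 × 100 = 138.0839
Paasche component (current-period weights):
ΣP(Year 1)Q(Year 1) = 3×127 + 4×179 + 599×9 = 381 + 716 + 5391 = 6488
ΣP(Year 0)Q(Year 1) = 3×127 + 3×179 + 414×9 = 381 + 537 + 3726 = 4644
P = 6488 / 4644 × 100 = 139.7071
Fisher = √(L × P) = √(138.0839 × 139.7071) = 138.8932

138.89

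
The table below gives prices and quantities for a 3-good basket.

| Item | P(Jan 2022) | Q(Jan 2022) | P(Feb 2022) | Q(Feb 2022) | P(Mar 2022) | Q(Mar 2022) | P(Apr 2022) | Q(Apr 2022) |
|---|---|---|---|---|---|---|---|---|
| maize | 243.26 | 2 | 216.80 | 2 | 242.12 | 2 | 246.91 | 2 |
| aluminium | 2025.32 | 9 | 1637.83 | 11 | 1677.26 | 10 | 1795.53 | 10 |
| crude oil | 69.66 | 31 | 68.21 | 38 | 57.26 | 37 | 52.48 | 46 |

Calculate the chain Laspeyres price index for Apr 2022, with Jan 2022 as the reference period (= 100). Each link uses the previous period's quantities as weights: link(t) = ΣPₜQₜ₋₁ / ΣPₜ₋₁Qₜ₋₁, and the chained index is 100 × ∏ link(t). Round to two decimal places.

87.45

Link Jan 2022→Feb 2022:
ΣP(Feb 2022)Q(Jan 2022) = 216.80×2 + 1637.83×9 + 68.21×31 = 433.6 + 14740.47 + 2114.51 = 17288.58
ΣP(Jan 2022)Q(Jan 2022) = 243.26×2 + 2025.32×9 + 69.66×31 = 486.52 + 18227.88 + 2159.46 = 20873.86
link = 17288.58/20873.86 = 0.828241
Link Feb 2022→Mar 2022:
ΣP(Mar 2022)Q(Feb 2022) = 242.12×2 + 1677.26×11 + 57.26×38 = 484.24 + 18449.86 + 2175.88 = 21109.98
ΣP(Feb 2022)Q(Feb 2022) = 216.80×2 + 1637.83×11 + 68.21×38 = 433.6 + 18016.13 + 2591.98 = 21041.71
link = 21109.98/21041.71 = 1.003245
Link Mar 2022→Apr 2022:
ΣP(Apr 2022)Q(Mar 2022) = 246.91×2 + 1795.53×10 + 52.48×37 = 493.82 + 17955.3 + 1941.76 = 20390.88
ΣP(Mar 2022)Q(Mar 2022) = 242.12×2 + 1677.26×10 + 57.26×37 = 484.24 + 16772.6 + 2118.62 = 19375.46
link = 20390.88/19375.46 = 1.052408
Chained index = 100 × 0.828241 × 1.003245 × 1.052408 = 87.4475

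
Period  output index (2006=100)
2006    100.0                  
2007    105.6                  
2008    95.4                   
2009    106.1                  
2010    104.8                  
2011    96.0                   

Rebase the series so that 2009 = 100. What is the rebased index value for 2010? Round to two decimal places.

98.77

Rebased(2010) = 104.8 / 106.1 × 100 = 98.7747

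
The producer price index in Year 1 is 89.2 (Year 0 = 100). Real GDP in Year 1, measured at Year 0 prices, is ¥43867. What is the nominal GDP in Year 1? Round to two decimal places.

39129.36

Nominal = Real × (Index/100) = 43867 × (89.2/100)
        = 43867 × 0.892 = 39129.3640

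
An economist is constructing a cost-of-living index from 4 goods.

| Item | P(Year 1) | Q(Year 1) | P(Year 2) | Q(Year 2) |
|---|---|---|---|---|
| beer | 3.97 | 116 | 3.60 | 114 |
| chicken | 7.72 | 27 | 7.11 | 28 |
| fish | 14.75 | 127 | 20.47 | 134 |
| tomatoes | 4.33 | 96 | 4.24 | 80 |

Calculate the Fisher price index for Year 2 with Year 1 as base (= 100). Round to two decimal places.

Laspeyres component (base-period weights):
ΣP(Year 2)Q(Year 1) = 3.60×116 + 7.11×27 + 20.47×127 + 4.24×96 = 417.6 + 191.97 + 2599.69 + 407.04 = 3616.3
ΣP(Year 1)Q(Year 1) = 3.97×116 + 7.72×27 + 14.75×127 + 4.33×96 = 460.52 + 208.44 + 1873.25 + 415.68 = 2957.89
L = 3616.3 / 2957.89 × 100 = 122.2594
Paasche component (current-period weights):
ΣP(Year 2)Q(Year 2) = 3.60×114 + 7.11×28 + 20.47×134 + 4.24×80 = 410.4 + 199.08 + 2742.98 + 339.2 = 3691.66
ΣP(Year 1)Q(Year 2) = 3.97×114 + 7.72×28 + 14.75×134 + 4.33×80 = 452.58 + 216.16 + 1976.5 + 346.4 = 2991.64
P = 3691.66 / 2991.64 × 100 = 123.3992
Fisher = √(L × P) = √(122.2594 × 123.3992) = 122.8280

122.83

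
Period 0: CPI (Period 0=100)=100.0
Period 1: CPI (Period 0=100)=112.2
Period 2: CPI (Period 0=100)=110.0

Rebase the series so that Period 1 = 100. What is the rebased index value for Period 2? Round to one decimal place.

Rebased(Period 2) = 110.0 / 112.2 × 100 = 98.0392

98.0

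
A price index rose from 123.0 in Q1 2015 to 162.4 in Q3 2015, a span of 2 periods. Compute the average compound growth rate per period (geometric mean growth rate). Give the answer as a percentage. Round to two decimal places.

14.91%

Growth factor = (162.4/123.0)^(1/2) = (1.320325)^(1/2) = 1.149054
Growth rate = 1.149054 − 1 = 0.149054 = 14.9054%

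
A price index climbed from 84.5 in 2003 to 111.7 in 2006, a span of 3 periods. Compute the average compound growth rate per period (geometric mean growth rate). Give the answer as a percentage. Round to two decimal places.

Growth factor = (111.7/84.5)^(1/3) = (1.321893)^(1/3) = 1.097486
Growth rate = 1.097486 − 1 = 0.097486 = 9.7486%

9.75%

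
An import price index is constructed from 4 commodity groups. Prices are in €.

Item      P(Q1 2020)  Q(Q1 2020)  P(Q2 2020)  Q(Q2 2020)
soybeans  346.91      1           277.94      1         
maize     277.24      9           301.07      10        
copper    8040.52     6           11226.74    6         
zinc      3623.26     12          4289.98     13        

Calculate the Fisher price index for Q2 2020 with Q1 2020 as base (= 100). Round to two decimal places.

Laspeyres component (base-period weights):
ΣP(Q2 2020)Q(Q1 2020) = 277.94×1 + 301.07×9 + 11226.74×6 + 4289.98×12 = 277.94 + 2709.63 + 67360.44 + 51479.76 = 121827.77
ΣP(Q1 2020)Q(Q1 2020) = 346.91×1 + 277.24×9 + 8040.52×6 + 3623.26×12 = 346.91 + 2495.16 + 48243.12 + 43479.12 = 94564.31
L = 121827.77 / 94564.31 × 100 = 128.8306
Paasche component (current-period weights):
ΣP(Q2 2020)Q(Q2 2020) = 277.94×1 + 301.07×10 + 11226.74×6 + 4289.98×13 = 277.94 + 3010.7 + 67360.44 + 55769.74 = 126418.82
ΣP(Q1 2020)Q(Q2 2020) = 346.91×1 + 277.24×10 + 8040.52×6 + 3623.26×13 = 346.91 + 2772.4 + 48243.12 + 47102.38 = 98464.81
P = 126418.82 / 98464.81 × 100 = 128.3898
Fisher = √(L × P) = √(128.8306 × 128.3898) = 128.6100

128.61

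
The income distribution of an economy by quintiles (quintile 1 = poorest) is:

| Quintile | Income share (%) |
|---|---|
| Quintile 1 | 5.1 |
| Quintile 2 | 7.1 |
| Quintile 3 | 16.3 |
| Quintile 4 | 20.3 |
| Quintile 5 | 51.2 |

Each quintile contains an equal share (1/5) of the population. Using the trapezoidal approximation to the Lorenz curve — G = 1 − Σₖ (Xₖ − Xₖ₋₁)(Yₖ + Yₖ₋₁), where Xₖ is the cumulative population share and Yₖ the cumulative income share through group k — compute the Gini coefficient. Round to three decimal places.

Cumulative income shares Yₖ: 0.0510, 0.1220, 0.2850, 0.4880, 1.0000
Σ (Xₖ−Xₖ₋₁)(Yₖ+Yₖ₋₁) = (1/5)(0.0510+0.0000) + (1/5)(0.1220+0.0510) + (1/5)(0.2850+0.1220) + (1/5)(0.4880+0.2850) + (1/5)(1.0000+0.4880)
  = 0.0102 + 0.0346 + 0.0814 + 0.1546 + 0.2976 = 0.5784
G = 1 − 0.5784 = 0.4216

0.422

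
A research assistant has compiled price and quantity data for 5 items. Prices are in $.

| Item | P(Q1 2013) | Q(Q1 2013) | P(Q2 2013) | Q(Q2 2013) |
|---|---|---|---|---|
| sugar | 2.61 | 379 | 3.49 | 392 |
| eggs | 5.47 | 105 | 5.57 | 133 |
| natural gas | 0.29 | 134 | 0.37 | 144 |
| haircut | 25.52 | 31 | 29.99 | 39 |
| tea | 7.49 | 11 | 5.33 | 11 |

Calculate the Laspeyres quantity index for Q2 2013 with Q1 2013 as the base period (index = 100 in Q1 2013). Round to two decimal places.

Laspeyres quantity index uses base-period prices as weights.
ΣP(Q1 2013)·Q(Q2 2013) = 2.61×392 + 5.47×133 + 0.29×144 + 25.52×39 + 7.49×11 = 1023.12 + 727.51 + 41.76 + 995.28 + 82.39 = 2870.06
ΣP(Q1 2013)·Q(Q1 2013) = 2.61×379 + 5.47×105 + 0.29×134 + 25.52×31 + 7.49×11 = 989.19 + 574.35 + 38.86 + 791.12 + 82.39 = 2475.91
Index = 2870.06 / 2475.91 × 100 = 115.9194

115.92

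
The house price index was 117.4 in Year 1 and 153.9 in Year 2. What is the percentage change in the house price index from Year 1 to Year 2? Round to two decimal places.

Change = (153.9 − 117.4) / 117.4 × 100
       = 36.5 / 117.4 × 100 = 31.0903%

31.09%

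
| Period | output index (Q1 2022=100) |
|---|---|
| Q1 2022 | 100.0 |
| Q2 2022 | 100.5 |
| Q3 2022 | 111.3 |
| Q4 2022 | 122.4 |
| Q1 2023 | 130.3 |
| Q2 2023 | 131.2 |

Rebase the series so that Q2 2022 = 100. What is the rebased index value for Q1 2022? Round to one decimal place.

Rebased(Q1 2022) = 100.0 / 100.5 × 100 = 99.5025

99.5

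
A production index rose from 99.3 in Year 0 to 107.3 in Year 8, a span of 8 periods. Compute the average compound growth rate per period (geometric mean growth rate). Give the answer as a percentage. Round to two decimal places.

Growth factor = (107.3/99.3)^(1/8) = (1.080564)^(1/8) = 1.009732
Growth rate = 1.009732 − 1 = 0.009732 = 0.9732%

0.97%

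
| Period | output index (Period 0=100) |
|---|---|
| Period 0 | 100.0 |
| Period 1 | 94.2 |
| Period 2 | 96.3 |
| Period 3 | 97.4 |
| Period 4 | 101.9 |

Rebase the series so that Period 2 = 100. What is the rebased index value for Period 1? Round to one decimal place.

Rebased(Period 1) = 94.2 / 96.3 × 100 = 97.8193

97.8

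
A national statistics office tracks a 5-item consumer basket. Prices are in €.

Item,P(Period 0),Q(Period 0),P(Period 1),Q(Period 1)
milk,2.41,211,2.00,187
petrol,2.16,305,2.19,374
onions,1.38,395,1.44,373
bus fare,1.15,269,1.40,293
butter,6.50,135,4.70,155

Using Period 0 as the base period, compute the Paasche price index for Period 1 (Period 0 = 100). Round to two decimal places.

92.02

Paasche price index uses current-period quantities as weights.
ΣP(Period 1)·Q(Period 1) = 2.00×187 + 2.19×374 + 1.44×373 + 1.40×293 + 4.70×155 = 374 + 819.06 + 537.12 + 410.2 + 728.5 = 2868.88
ΣP(Period 0)·Q(Period 1) = 2.41×187 + 2.16×374 + 1.38×373 + 1.15×293 + 6.50×155 = 450.67 + 807.84 + 514.74 + 336.95 + 1007.5 = 3117.7
Index = 2868.88 / 3117.7 × 100 = 92.0191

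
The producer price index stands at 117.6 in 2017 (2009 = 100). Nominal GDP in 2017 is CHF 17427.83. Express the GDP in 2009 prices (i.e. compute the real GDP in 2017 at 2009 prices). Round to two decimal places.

Real = Nominal ÷ (Index/100) = 17427.83 ÷ (117.6/100)
     = 17427.83 ÷ 1.176 = 14819.5833

14819.58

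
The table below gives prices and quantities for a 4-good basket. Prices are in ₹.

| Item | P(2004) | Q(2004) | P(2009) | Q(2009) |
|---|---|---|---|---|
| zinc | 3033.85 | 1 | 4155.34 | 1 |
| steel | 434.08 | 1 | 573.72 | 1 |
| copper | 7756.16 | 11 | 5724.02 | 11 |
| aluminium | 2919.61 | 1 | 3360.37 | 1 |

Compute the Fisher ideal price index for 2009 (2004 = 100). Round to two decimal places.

Laspeyres component (base-period weights):
ΣP(2009)Q(2004) = 4155.34×1 + 573.72×1 + 5724.02×11 + 3360.37×1 = 4155.34 + 573.72 + 62964.22 + 3360.37 = 71053.65
ΣP(2004)Q(2004) = 3033.85×1 + 434.08×1 + 7756.16×11 + 2919.61×1 = 3033.85 + 434.08 + 85317.76 + 2919.61 = 91705.3
L = 71053.65 / 91705.3 × 100 = 77.4804
Paasche component (current-period weights):
ΣP(2009)Q(2009) = 4155.34×1 + 573.72×1 + 5724.02×11 + 3360.37×1 = 4155.34 + 573.72 + 62964.22 + 3360.37 = 71053.65
ΣP(2004)Q(2009) = 3033.85×1 + 434.08×1 + 7756.16×11 + 2919.61×1 = 3033.85 + 434.08 + 85317.76 + 2919.61 = 91705.3
P = 71053.65 / 91705.3 × 100 = 77.4804
Fisher = √(L × P) = √(77.4804 × 77.4804) = 77.4804

77.48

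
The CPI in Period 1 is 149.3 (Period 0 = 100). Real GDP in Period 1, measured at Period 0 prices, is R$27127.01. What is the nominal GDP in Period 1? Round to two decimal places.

40500.63

Nominal = Real × (Index/100) = 27127.01 × (149.3/100)
        = 27127.01 × 1.493 = 40500.6259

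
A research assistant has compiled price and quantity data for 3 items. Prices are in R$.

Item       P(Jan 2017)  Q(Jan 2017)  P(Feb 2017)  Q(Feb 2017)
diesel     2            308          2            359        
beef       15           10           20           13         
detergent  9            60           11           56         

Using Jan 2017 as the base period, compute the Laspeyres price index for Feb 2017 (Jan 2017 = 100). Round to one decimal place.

113.0

Laspeyres price index uses base-period quantities as weights.
ΣP(Feb 2017)·Q(Jan 2017) = 2×308 + 20×10 + 11×60 = 616 + 200 + 660 = 1476
ΣP(Jan 2017)·Q(Jan 2017) = 2×308 + 15×10 + 9×60 = 616 + 150 + 540 = 1306
Index = 1476 / 1306 × 100 = 113.0168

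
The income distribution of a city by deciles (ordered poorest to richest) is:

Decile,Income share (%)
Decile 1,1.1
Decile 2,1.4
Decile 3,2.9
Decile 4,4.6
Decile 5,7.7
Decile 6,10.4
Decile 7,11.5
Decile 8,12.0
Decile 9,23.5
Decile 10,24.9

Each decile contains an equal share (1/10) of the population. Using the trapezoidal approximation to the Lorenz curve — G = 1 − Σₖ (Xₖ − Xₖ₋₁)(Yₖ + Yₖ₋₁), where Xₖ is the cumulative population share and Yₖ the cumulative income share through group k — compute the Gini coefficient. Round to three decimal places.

0.438

Cumulative income shares Yₖ: 0.0110, 0.0250, 0.0540, 0.1000, 0.1770, 0.2810, 0.3960, 0.5160, 0.7510, 1.0000
Σ (Xₖ−Xₖ₋₁)(Yₖ+Yₖ₋₁) = (1/10)(0.0110+0.0000) + (1/10)(0.0250+0.0110) + (1/10)(0.0540+0.0250) + (1/10)(0.1000+0.0540) + (1/10)(0.1770+0.1000) + (1/10)(0.2810+0.1770) + (1/10)(0.3960+0.2810) + (1/10)(0.5160+0.3960) + (1/10)(0.7510+0.5160) + (1/10)(1.0000+0.7510)
  = 0.0011 + 0.0036 + 0.0079 + 0.0154 + 0.0277 + 0.0458 + 0.0677 + 0.0912 + 0.1267 + 0.1751 = 0.5622
G = 1 − 0.5622 = 0.4378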